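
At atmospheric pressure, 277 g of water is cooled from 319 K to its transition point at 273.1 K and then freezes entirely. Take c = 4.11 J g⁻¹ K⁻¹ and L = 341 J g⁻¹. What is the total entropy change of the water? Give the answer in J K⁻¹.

Cooling step: ΔS₁ = m c ln(T_tr/T_i) = 277 × 4.11 × ln(273.1/319) = -176.9 J/K.
Phase change: ΔS₂ = −mL/T_tr = −277 × 341 / 273.1 = -345.9 J/K.
ΔS_total = (-176.9) + (-345.9) = -523 J/K.

ΔS = -523 J/K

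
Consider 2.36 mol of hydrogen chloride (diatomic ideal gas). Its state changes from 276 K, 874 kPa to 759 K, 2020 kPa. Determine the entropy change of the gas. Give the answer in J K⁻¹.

ΔS = nC_p ln(T₂/T₁) − nR ln(P₂/P₁), with C_p = 7R/2 = 29.1 J mol⁻¹ K⁻¹ for a diatomic ideal gas.
ΔS = 2.36 × [29.1 × ln(759/276) − 8.314 × ln(2020/874)] = 53 J/K.

ΔS = 53 J/K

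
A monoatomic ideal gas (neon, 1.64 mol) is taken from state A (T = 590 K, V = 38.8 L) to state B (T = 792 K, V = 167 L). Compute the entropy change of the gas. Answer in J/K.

ΔS = 25.9 J/K

Entropy is a state function: ΔS = nC_V ln(T₂/T₁) + nR ln(V₂/V₁), with C_V = 3R/2 = 12.47 J mol⁻¹ K⁻¹ for a monoatomic ideal gas.
ΔS = 1.64 × [12.47 × ln(792/590) + 8.314 × ln(167/38.8)] = 25.9 J/K.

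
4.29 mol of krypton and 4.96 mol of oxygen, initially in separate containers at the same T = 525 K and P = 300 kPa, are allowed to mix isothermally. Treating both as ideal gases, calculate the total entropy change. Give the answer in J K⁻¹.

ΔS_mix = 53.1 J/K

Mole fractions: x_A = 4.29/9.25 = 0.464, x_B = 0.536.
ΔS_mix = −R(n_A ln x_A + n_B ln x_B) = −8.314 × (4.29 ln 0.464 + 4.96 ln 0.536) = 53.1 J/K.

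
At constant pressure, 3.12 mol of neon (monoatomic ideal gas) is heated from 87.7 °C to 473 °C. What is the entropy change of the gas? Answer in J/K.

In kelvin: T₁ = 360.85 K, T₂ = 746.15 K. At constant pressure, ΔS = nC_p ln(T₂/T₁) with C_p = 5R/2 = 20.79 J mol⁻¹ K⁻¹.
ΔS = 3.12 × 20.79 × ln(746.15/360.85) = 47.1 J/K.

ΔS = 47.1 J/K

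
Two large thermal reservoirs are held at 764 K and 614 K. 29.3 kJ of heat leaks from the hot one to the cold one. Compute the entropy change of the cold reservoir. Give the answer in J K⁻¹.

ΔS_cold = 47.7 J/K

The cold reservoir gains heat Q, so ΔS_cold = +Q/T_C = 29300/614 = 47.7 J/K.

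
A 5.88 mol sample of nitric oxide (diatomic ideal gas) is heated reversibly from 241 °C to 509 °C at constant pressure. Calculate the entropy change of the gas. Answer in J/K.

In kelvin: T₁ = 514.15 K, T₂ = 782.15 K. At constant pressure, ΔS = nC_p ln(T₂/T₁) with C_p = 7R/2 = 29.1 J mol⁻¹ K⁻¹.
ΔS = 5.88 × 29.1 × ln(782.15/514.15) = 71.8 J/K.

ΔS = 71.8 J/K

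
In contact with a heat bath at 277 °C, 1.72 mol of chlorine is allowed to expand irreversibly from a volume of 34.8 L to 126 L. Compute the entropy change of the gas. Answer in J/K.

Entropy is a state function, so ΔS_gas depends only on the end states.
For an isothermal ideal gas ΔS_gas = nR ln(V₂/V₁) = 1.72 × 8.314 × ln(126/34.8) = 18.4 J/K.

ΔS_gas = 18.4 J/K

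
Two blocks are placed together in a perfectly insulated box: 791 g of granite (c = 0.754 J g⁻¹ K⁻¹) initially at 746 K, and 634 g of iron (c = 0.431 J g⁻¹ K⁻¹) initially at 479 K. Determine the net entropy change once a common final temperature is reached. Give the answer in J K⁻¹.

Energy balance: T_f = (m₁c₁T₁ + m₂c₂T₂)/(m₁c₁ + m₂c₂) = 662.11 K.
ΔS₁ = m₁c₁ ln(T_f/T₁) = 596.414 × ln(662.11/746) = -71.15 J/K.
ΔS₂ = m₂c₂ ln(T_f/T₂) = 273.254 × ln(662.11/479) = 88.46 J/K.
ΔS_total = -71.15 + 88.46 = 17.3 J/K.

ΔS_total = 17.3 J/K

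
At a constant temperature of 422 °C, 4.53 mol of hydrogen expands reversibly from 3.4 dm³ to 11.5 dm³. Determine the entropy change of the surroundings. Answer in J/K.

For an isothermal ideal gas ΔS_gas = nR ln(V₂/V₁) = 4.53 × 8.314 × ln(11.5/3.4) = 45.9 J/K.
The process is reversible, so ΔS_surr = −ΔS_gas = -45.9 J/K and ΔS_universe = 0.

ΔS_surr = -45.9 J/K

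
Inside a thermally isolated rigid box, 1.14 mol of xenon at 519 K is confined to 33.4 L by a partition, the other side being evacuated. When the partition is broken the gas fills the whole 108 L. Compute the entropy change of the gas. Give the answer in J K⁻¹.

ΔS_gas = 11.1 J/K

For an ideal gas in free expansion Q = 0 and W = 0, so T is unchanged.
Entropy is a state function; using a reversible isothermal path, ΔS_gas = nR ln(V₂/V₁) = 1.14 × 8.314 × ln(108/33.4) = 11.1 J/K.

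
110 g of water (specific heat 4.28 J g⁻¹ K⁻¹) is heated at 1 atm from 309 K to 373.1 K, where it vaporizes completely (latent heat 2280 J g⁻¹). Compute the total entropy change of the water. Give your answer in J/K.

Warming step: ΔS₁ = m c ln(T_tr/T_i) = 110 × 4.28 × ln(373.1/309) = 88.75 J/K.
Phase change: ΔS₂ = +mL/T_tr = 110 × 2280 / 373.1 = 672.2 J/K.
ΔS_total = (88.75) + (672.2) = 761 J/K.

ΔS = 761 J/K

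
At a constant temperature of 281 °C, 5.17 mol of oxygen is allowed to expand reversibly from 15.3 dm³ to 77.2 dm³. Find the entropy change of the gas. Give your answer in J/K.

For an isothermal ideal gas ΔS_gas = nR ln(V₂/V₁) = 5.17 × 8.314 × ln(77.2/15.3) = 69.6 J/K.

ΔS_gas = 69.6 J/K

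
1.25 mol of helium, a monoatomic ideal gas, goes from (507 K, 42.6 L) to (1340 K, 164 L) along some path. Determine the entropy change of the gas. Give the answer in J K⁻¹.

Entropy is a state function: ΔS = nC_V ln(T₂/T₁) + nR ln(V₂/V₁), with C_V = 3R/2 = 12.47 J mol⁻¹ K⁻¹ for a monoatomic ideal gas.
ΔS = 1.25 × [12.47 × ln(1340/507) + 8.314 × ln(164/42.6)] = 29.2 J/K.

ΔS = 29.2 J/K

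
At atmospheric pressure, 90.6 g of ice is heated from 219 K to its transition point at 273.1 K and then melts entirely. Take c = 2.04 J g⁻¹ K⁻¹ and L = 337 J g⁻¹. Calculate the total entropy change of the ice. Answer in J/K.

ΔS = 153 J/K

Warming step: ΔS₁ = m c ln(T_tr/T_i) = 90.6 × 2.04 × ln(273.1/219) = 40.8 J/K.
Phase change: ΔS₂ = +mL/T_tr = 90.6 × 337 / 273.1 = 111.8 J/K.
ΔS_total = (40.8) + (111.8) = 153 J/K.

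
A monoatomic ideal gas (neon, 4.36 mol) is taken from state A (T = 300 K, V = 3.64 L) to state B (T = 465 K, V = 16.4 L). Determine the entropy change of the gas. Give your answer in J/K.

Entropy is a state function: ΔS = nC_V ln(T₂/T₁) + nR ln(V₂/V₁), with C_V = 3R/2 = 12.47 J mol⁻¹ K⁻¹ for a monoatomic ideal gas.
ΔS = 4.36 × [12.47 × ln(465/300) + 8.314 × ln(16.4/3.64)] = 78.4 J/K.

ΔS = 78.4 J/K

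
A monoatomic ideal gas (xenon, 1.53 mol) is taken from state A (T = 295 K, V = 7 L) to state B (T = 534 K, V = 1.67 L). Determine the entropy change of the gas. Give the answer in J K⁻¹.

Entropy is a state function: ΔS = nC_V ln(T₂/T₁) + nR ln(V₂/V₁), with C_V = 3R/2 = 12.47 J mol⁻¹ K⁻¹ for a monoatomic ideal gas.
ΔS = 1.53 × [12.47 × ln(534/295) + 8.314 × ln(1.67/7)] = -6.91 J/K.

ΔS = -6.91 J/K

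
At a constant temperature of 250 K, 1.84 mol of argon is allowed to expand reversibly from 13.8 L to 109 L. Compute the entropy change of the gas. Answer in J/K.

For an isothermal ideal gas ΔS_gas = nR ln(V₂/V₁) = 1.84 × 8.314 × ln(109/13.8) = 31.6 J/K.

ΔS_gas = 31.6 J/K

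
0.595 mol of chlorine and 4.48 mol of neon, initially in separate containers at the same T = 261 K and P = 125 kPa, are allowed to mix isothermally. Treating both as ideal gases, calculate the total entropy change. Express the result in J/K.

ΔS_mix = 15.2 J/K

Mole fractions: x_A = 0.595/5.08 = 0.117, x_B = 0.883.
ΔS_mix = −R(n_A ln x_A + n_B ln x_B) = −8.314 × (0.595 ln 0.117 + 4.48 ln 0.883) = 15.2 J/K.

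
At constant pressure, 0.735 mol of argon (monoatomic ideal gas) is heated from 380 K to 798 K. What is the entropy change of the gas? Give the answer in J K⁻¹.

ΔS = 11.3 J/K

At constant pressure, ΔS = nC_p ln(T₂/T₁) with C_p = 5R/2 = 20.79 J mol⁻¹ K⁻¹.
ΔS = 0.735 × 20.79 × ln(798/380) = 11.3 J/K.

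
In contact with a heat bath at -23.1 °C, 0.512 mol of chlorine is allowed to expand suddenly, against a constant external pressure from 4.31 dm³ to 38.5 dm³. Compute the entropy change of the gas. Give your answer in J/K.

Entropy is a state function, so ΔS_gas depends only on the end states.
For an isothermal ideal gas ΔS_gas = nR ln(V₂/V₁) = 0.512 × 8.314 × ln(38.5/4.31) = 9.32 J/K.

ΔS_gas = 9.32 J/K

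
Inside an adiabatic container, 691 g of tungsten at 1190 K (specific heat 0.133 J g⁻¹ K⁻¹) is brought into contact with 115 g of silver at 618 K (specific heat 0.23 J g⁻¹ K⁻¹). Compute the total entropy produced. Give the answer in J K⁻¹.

Energy balance: T_f = (m₁c₁T₁ + m₂c₂T₂)/(m₁c₁ + m₂c₂) = 1062.2 K.
ΔS₁ = m₁c₁ ln(T_f/T₁) = 91.903 × ln(1062.2/1190) = -10.44 J/K.
ΔS₂ = m₂c₂ ln(T_f/T₂) = 26.45 × ln(1062.2/618) = 14.32 J/K.
ΔS_total = -10.44 + 14.32 = 3.88 J/K.

ΔS_total = 3.88 J/K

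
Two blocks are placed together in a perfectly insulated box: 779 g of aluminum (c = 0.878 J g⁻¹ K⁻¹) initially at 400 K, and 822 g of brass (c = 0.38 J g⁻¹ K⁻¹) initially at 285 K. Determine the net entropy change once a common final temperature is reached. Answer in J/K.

Energy balance: T_f = (m₁c₁T₁ + m₂c₂T₂)/(m₁c₁ + m₂c₂) = 363.95 K.
ΔS₁ = m₁c₁ ln(T_f/T₁) = 683.962 × ln(363.95/400) = -64.61 J/K.
ΔS₂ = m₂c₂ ln(T_f/T₂) = 312.36 × ln(363.95/285) = 76.38 J/K.
ΔS_total = -64.61 + 76.38 = 11.8 J/K.

ΔS_total = 11.8 J/K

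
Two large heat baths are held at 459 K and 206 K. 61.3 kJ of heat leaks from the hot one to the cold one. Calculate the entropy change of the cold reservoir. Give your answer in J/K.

ΔS_cold = 298 J/K

The cold reservoir gains heat Q, so ΔS_cold = +Q/T_C = 61300/206 = 298 J/K.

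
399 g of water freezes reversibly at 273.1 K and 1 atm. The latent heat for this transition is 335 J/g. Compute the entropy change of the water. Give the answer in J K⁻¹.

Heat released by the substance: Q = −mL = −399 × 335 = −133665 J.
At constant T, ΔS = Q_rev/T = −133665 / 273.1 = -489 J/K.

ΔS = -489 J/K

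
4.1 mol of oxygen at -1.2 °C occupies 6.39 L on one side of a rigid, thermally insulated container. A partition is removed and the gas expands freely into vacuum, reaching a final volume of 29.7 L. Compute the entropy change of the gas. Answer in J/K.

For an ideal gas in free expansion Q = 0 and W = 0, so T is unchanged.
Entropy is a state function; using a reversible isothermal path, ΔS_gas = nR ln(V₂/V₁) = 4.1 × 8.314 × ln(29.7/6.39) = 52.4 J/K.

ΔS_gas = 52.4 J/K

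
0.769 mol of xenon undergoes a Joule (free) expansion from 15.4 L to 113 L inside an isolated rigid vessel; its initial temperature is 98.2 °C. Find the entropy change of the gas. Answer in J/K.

ΔS_gas = 12.7 J/K

No heat is exchanged and no work is done, so the ideal-gas temperature stays constant.
Entropy is a state function; using a reversible isothermal path, ΔS_gas = nR ln(V₂/V₁) = 0.769 × 8.314 × ln(113/15.4) = 12.7 J/K.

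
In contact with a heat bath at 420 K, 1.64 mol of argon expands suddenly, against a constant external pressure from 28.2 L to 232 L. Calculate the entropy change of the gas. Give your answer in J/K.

Entropy is a state function, so ΔS_gas depends only on the end states.
For an isothermal ideal gas ΔS_gas = nR ln(V₂/V₁) = 1.64 × 8.314 × ln(232/28.2) = 28.7 J/K.

ΔS_gas = 28.7 J/K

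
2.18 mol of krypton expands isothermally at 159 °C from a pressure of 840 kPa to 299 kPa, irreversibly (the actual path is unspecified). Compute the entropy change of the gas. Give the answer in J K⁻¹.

ΔS_gas = 18.7 J/K

Entropy is a state function, so ΔS_gas depends only on the end states.
For an isothermal ideal gas ΔS_gas = nR ln(P₁/P₂) = 2.18 × 8.314 × ln(840/299) = 18.7 J/K.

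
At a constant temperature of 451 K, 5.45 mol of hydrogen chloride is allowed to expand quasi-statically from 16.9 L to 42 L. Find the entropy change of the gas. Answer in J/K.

ΔS_gas = 41.2 J/K

For an isothermal ideal gas ΔS_gas = nR ln(V₂/V₁) = 5.45 × 8.314 × ln(42/16.9) = 41.2 J/K.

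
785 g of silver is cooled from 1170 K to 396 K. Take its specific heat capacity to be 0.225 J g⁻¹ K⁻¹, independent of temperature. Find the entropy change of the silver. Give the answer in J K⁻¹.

ΔS = -191 J/K

ΔS = ∫dQ_rev/T = m c ln(T₂/T₁) = 785 × 0.225 × ln(396/1170) = -191 J/K.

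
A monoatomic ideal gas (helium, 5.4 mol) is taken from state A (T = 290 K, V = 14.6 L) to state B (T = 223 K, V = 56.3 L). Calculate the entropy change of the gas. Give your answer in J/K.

ΔS = 42.9 J/K

Entropy is a state function: ΔS = nC_V ln(T₂/T₁) + nR ln(V₂/V₁), with C_V = 3R/2 = 12.47 J mol⁻¹ K⁻¹ for a monoatomic ideal gas.
ΔS = 5.4 × [12.47 × ln(223/290) + 8.314 × ln(56.3/14.6)] = 42.9 J/K.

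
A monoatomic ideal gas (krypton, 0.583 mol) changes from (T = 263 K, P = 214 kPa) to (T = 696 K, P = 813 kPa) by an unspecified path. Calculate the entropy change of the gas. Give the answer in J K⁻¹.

ΔS = 5.32 J/K

ΔS = nC_p ln(T₂/T₁) − nR ln(P₂/P₁), with C_p = 5R/2 = 20.79 J mol⁻¹ K⁻¹ for a monoatomic ideal gas.
ΔS = 0.583 × [20.79 × ln(696/263) − 8.314 × ln(813/214)] = 5.32 J/K.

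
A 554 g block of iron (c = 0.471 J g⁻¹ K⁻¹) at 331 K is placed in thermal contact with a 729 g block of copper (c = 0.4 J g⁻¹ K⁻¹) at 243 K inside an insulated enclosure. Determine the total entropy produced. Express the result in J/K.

Energy balance: T_f = (m₁c₁T₁ + m₂c₂T₂)/(m₁c₁ + m₂c₂) = 284.56 K.
ΔS₁ = m₁c₁ ln(T_f/T₁) = 260.934 × ln(284.56/331) = -39.45 J/K.
ΔS₂ = m₂c₂ ln(T_f/T₂) = 291.6 × ln(284.56/243) = 46.04 J/K.
ΔS_total = -39.45 + 46.04 = 6.59 J/K.

ΔS_total = 6.59 J/K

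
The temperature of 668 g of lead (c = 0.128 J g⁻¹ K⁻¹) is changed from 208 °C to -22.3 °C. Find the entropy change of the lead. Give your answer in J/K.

In kelvin: T₁ = 481.15 K, T₂ = 250.85 K. ΔS = ∫dQ_rev/T = m c ln(T₂/T₁) = 668 × 0.128 × ln(250.85/481.15) = -55.7 J/K.

ΔS = -55.7 J/K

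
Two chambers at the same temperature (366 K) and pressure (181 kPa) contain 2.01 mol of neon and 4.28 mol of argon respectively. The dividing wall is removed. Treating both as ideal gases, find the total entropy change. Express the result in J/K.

Mole fractions: x_A = 2.01/6.29 = 0.32, x_B = 0.68.
ΔS_mix = −R(n_A ln x_A + n_B ln x_B) = −8.314 × (2.01 ln 0.32 + 4.28 ln 0.68) = 32.8 J/K.

ΔS_mix = 32.8 J/K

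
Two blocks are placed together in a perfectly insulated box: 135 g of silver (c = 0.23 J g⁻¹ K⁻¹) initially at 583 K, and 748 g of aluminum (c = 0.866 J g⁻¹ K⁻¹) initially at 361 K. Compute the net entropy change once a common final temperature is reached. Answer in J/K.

ΔS_total = 3.95 J/K

Energy balance: T_f = (m₁c₁T₁ + m₂c₂T₂)/(m₁c₁ + m₂c₂) = 371.15 K.
ΔS₁ = m₁c₁ ln(T_f/T₁) = 31.05 × ln(371.15/583) = -14.02 J/K.
ΔS₂ = m₂c₂ ln(T_f/T₂) = 647.768 × ln(371.15/361) = 17.97 J/K.
ΔS_total = -14.02 + 17.97 = 3.95 J/K.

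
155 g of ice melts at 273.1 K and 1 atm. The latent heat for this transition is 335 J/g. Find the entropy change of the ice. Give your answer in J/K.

ΔS = 190 J/K

Heat absorbed by the substance: Q = mL = 155 × 335 = 51925 J.
At constant T, ΔS = Q_rev/T = 51925 / 273.1 = 190 J/K.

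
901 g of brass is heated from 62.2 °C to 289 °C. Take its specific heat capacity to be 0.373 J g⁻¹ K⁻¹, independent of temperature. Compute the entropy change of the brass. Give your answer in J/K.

ΔS = 174 J/K

In kelvin: T₁ = 335.35 K, T₂ = 562.15 K. ΔS = ∫dQ_rev/T = m c ln(T₂/T₁) = 901 × 0.373 × ln(562.15/335.35) = 174 J/K.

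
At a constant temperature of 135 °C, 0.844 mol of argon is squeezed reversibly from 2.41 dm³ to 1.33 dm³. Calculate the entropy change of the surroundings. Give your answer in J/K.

ΔS_surr = 4.17 J/K

For an isothermal ideal gas ΔS_gas = nR ln(V₂/V₁) = 0.844 × 8.314 × ln(1.33/2.41) = -4.17 J/K.
The process is reversible, so ΔS_surr = −ΔS_gas = 4.17 J/K and ΔS_universe = 0.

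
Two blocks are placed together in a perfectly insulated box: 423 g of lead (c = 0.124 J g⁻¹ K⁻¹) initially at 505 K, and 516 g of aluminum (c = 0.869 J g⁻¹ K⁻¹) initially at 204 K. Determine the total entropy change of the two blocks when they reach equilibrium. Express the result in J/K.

Energy balance: T_f = (m₁c₁T₁ + m₂c₂T₂)/(m₁c₁ + m₂c₂) = 235.52 K.
ΔS₁ = m₁c₁ ln(T_f/T₁) = 52.452 × ln(235.52/505) = -40.01 J/K.
ΔS₂ = m₂c₂ ln(T_f/T₂) = 448.404 × ln(235.52/204) = 64.43 J/K.
ΔS_total = -40.01 + 64.43 = 24.4 J/K.

ΔS_total = 24.4 J/K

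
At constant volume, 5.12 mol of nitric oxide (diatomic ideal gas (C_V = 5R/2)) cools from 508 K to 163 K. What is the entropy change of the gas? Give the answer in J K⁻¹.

At constant volume, ΔS = nC_V ln(T₂/T₁) with C_V = 5R/2 = 20.79 J mol⁻¹ K⁻¹.
ΔS = 5.12 × 20.79 × ln(163/508) = -121 J/K.

ΔS = -121 J/K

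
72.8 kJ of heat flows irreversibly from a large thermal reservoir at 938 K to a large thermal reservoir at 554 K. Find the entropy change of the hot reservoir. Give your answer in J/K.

ΔS_hot = -77.6 J/K

The hot reservoir loses heat Q, so ΔS_hot = −Q/T_H = −72800/938 = -77.6 J/K.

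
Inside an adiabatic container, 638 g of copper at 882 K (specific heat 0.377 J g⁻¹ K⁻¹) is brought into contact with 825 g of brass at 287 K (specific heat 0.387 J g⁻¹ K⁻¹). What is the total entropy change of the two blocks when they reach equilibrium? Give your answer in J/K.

ΔS_total = 86.5 J/K

Energy balance: T_f = (m₁c₁T₁ + m₂c₂T₂)/(m₁c₁ + m₂c₂) = 542.65 K.
ΔS₁ = m₁c₁ ln(T_f/T₁) = 240.526 × ln(542.65/882) = -116.83 J/K.
ΔS₂ = m₂c₂ ln(T_f/T₂) = 319.275 × ln(542.65/287) = 203.37 J/K.
ΔS_total = -116.83 + 203.37 = 86.5 J/K.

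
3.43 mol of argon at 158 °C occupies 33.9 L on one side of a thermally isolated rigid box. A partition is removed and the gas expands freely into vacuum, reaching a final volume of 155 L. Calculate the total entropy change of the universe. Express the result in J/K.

ΔS_universe = 43.3 J/K

No heat is exchanged and no work is done, so the ideal-gas temperature stays constant.
Entropy is a state function; using a reversible isothermal path, ΔS_gas = nR ln(V₂/V₁) = 3.43 × 8.314 × ln(155/33.9) = 43.3 J/K.
The insulated surroundings exchange no heat, so ΔS_surr = 0 and ΔS_universe = ΔS_gas.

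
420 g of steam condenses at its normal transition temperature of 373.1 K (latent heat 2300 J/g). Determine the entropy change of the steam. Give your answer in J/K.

Heat released by the substance: Q = −mL = −420 × 2300 = −966000 J.
At constant T, ΔS = Q_rev/T = −966000 / 373.1 = -2590 J/K.

ΔS = -2590 J/K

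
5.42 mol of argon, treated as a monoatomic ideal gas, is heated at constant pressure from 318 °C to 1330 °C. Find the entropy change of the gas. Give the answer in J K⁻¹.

ΔS = 112 J/K

In kelvin: T₁ = 591.15 K, T₂ = 1603.15 K. At constant pressure, ΔS = nC_p ln(T₂/T₁) with C_p = 5R/2 = 20.79 J mol⁻¹ K⁻¹.
ΔS = 5.42 × 20.79 × ln(1603.15/591.15) = 112 J/K.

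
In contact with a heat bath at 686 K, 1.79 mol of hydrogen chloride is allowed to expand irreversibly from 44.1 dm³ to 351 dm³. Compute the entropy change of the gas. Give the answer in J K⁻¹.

Entropy is a state function, so ΔS_gas depends only on the end states.
For an isothermal ideal gas ΔS_gas = nR ln(V₂/V₁) = 1.79 × 8.314 × ln(351/44.1) = 30.9 J/K.

ΔS_gas = 30.9 J/K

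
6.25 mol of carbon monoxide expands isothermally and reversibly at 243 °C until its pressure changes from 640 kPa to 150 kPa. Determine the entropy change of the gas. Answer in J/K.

For an isothermal ideal gas ΔS_gas = nR ln(P₁/P₂) = 6.25 × 8.314 × ln(640/150) = 75.4 J/K.

ΔS_gas = 75.4 J/K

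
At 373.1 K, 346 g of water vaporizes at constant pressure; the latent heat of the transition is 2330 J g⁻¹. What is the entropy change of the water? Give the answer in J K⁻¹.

Heat absorbed by the substance: Q = mL = 346 × 2330 = 806180 J.
At constant T, ΔS = Q_rev/T = 806180 / 373.1 = 2160 J/K.

ΔS = 2160 J/K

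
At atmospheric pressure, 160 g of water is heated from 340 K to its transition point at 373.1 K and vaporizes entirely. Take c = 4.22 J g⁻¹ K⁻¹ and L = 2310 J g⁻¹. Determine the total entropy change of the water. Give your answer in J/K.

ΔS = 1050 J/K

Warming step: ΔS₁ = m c ln(T_tr/T_i) = 160 × 4.22 × ln(373.1/340) = 62.73 J/K.
Phase change: ΔS₂ = +mL/T_tr = 160 × 2310 / 373.1 = 990.6 J/K.
ΔS_total = (62.73) + (990.6) = 1050 J/K.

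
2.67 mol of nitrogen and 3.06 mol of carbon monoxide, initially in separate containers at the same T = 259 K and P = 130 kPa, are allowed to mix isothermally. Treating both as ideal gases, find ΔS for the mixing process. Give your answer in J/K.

Mole fractions: x_A = 2.67/5.73 = 0.466, x_B = 0.534.
ΔS_mix = −R(n_A ln x_A + n_B ln x_B) = −8.314 × (2.67 ln 0.466 + 3.06 ln 0.534) = 32.9 J/K.

ΔS_mix = 32.9 J/K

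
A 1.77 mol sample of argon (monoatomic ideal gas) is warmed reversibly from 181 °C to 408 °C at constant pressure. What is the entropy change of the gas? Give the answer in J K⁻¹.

In kelvin: T₁ = 454.15 K, T₂ = 681.15 K. At constant pressure, ΔS = nC_p ln(T₂/T₁) with C_p = 5R/2 = 20.79 J mol⁻¹ K⁻¹.
ΔS = 1.77 × 20.79 × ln(681.15/454.15) = 14.9 J/K.

ΔS = 14.9 J/K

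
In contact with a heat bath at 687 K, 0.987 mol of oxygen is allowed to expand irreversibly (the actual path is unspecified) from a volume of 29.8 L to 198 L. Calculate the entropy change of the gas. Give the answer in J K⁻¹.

Entropy is a state function, so ΔS_gas depends only on the end states.
For an isothermal ideal gas ΔS_gas = nR ln(V₂/V₁) = 0.987 × 8.314 × ln(198/29.8) = 15.5 J/K.

ΔS_gas = 15.5 J/K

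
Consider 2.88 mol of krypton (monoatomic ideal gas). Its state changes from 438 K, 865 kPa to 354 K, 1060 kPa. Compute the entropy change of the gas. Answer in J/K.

ΔS = nC_p ln(T₂/T₁) − nR ln(P₂/P₁), with C_p = 5R/2 = 20.79 J mol⁻¹ K⁻¹ for a monoatomic ideal gas.
ΔS = 2.88 × [20.79 × ln(354/438) − 8.314 × ln(1060/865)] = -17.6 J/K.

ΔS = -17.6 J/K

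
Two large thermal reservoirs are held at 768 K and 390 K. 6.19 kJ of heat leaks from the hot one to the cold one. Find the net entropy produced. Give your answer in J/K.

ΔS_total = 7.81 J/K

ΔS_hot = −Q/T_H = −6190/768 = -8.06 J/K and ΔS_cold = +Q/T_C = 6190/390 = 15.87 J/K.
ΔS_total = -8.06 + 15.87 = 7.81 J/K, positive as the second law requires.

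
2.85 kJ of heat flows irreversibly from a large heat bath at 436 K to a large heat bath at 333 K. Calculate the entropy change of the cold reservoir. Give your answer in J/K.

ΔS_cold = 8.56 J/K

The cold reservoir gains heat Q, so ΔS_cold = +Q/T_C = 2850/333 = 8.56 J/K.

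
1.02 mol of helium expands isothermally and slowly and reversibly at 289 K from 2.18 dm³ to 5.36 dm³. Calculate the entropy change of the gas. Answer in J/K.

For an isothermal ideal gas ΔS_gas = nR ln(V₂/V₁) = 1.02 × 8.314 × ln(5.36/2.18) = 7.63 J/K.

ΔS_gas = 7.63 J/K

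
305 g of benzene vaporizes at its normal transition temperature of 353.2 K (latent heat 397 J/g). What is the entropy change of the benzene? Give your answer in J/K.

ΔS = 343 J/K

Heat absorbed by the substance: Q = mL = 305 × 397 = 121085 J.
At constant T, ΔS = Q_rev/T = 121085 / 353.2 = 343 J/K.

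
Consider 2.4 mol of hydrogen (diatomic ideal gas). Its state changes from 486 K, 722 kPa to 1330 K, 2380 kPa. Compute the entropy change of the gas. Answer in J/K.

ΔS = 46.5 J/K

ΔS = nC_p ln(T₂/T₁) − nR ln(P₂/P₁), with C_p = 7R/2 = 29.1 J mol⁻¹ K⁻¹ for a diatomic ideal gas.
ΔS = 2.4 × [29.1 × ln(1330/486) − 8.314 × ln(2380/722)] = 46.5 J/K.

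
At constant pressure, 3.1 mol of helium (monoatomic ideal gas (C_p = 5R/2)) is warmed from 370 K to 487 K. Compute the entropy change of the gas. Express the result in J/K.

At constant pressure, ΔS = nC_p ln(T₂/T₁) with C_p = 5R/2 = 20.79 J mol⁻¹ K⁻¹.
ΔS = 3.1 × 20.79 × ln(487/370) = 17.7 J/K.

ΔS = 17.7 J/K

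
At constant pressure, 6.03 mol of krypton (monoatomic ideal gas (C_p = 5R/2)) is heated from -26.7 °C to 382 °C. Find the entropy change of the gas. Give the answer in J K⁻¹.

In kelvin: T₁ = 246.45 K, T₂ = 655.15 K. At constant pressure, ΔS = nC_p ln(T₂/T₁) with C_p = 5R/2 = 20.79 J mol⁻¹ K⁻¹.
ΔS = 6.03 × 20.79 × ln(655.15/246.45) = 123 J/K.

ΔS = 123 J/K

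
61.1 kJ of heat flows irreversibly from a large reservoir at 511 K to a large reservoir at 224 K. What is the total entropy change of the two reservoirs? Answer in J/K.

ΔS_total = 153 J/K

ΔS_hot = −Q/T_H = −61100/511 = -119.6 J/K and ΔS_cold = +Q/T_C = 61100/224 = 272.8 J/K.
ΔS_total = -119.6 + 272.8 = 153 J/K, positive as the second law requires.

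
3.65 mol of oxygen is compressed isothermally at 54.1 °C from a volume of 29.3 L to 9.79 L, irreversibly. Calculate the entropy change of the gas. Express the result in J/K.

Entropy is a state function, so ΔS_gas depends only on the end states.
For an isothermal ideal gas ΔS_gas = nR ln(V₂/V₁) = 3.65 × 8.314 × ln(9.79/29.3) = -33.3 J/K.

ΔS_gas = -33.3 J/K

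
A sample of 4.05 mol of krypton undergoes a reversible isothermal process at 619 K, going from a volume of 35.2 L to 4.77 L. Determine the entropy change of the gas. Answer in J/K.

For an isothermal ideal gas ΔS_gas = nR ln(V₂/V₁) = 4.05 × 8.314 × ln(4.77/35.2) = -67.3 J/K.

ΔS_gas = -67.3 J/K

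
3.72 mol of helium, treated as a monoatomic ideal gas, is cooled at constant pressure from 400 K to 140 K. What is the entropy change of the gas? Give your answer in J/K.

ΔS = -81.2 J/K

At constant pressure, ΔS = nC_p ln(T₂/T₁) with C_p = 5R/2 = 20.79 J mol⁻¹ K⁻¹.
ΔS = 3.72 × 20.79 × ln(140/400) = -81.2 J/K.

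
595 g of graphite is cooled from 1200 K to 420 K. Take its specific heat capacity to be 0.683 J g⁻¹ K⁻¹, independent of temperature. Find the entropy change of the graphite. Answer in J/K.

ΔS = -427 J/K

ΔS = ∫dQ_rev/T = m c ln(T₂/T₁) = 595 × 0.683 × ln(420/1200) = -427 J/K.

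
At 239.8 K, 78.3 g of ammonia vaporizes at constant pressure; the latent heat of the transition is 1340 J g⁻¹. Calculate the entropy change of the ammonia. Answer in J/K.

ΔS = 438 J/K

Heat absorbed by the substance: Q = mL = 78.3 × 1340 = 104922 J.
At constant T, ΔS = Q_rev/T = 104922 / 239.8 = 438 J/K.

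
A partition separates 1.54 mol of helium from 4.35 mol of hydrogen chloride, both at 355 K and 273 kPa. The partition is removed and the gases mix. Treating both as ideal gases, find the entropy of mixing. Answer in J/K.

ΔS_mix = 28.1 J/K

Mole fractions: x_A = 1.54/5.89 = 0.261, x_B = 0.739.
ΔS_mix = −R(n_A ln x_A + n_B ln x_B) = −8.314 × (1.54 ln 0.261 + 4.35 ln 0.739) = 28.1 J/K.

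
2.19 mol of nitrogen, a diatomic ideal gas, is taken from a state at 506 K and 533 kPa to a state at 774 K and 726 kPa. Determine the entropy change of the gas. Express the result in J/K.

ΔS = 21.5 J/K

ΔS = nC_p ln(T₂/T₁) − nR ln(P₂/P₁), with C_p = 7R/2 = 29.1 J mol⁻¹ K⁻¹ for a diatomic ideal gas.
ΔS = 2.19 × [29.1 × ln(774/506) − 8.314 × ln(726/533)] = 21.5 J/K.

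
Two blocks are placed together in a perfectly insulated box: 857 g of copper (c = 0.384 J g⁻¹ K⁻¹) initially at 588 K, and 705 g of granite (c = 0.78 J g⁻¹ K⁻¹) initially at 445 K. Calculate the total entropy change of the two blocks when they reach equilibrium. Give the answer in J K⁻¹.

Energy balance: T_f = (m₁c₁T₁ + m₂c₂T₂)/(m₁c₁ + m₂c₂) = 498.54 K.
ΔS₁ = m₁c₁ ln(T_f/T₁) = 329.088 × ln(498.54/588) = -54.31 J/K.
ΔS₂ = m₂c₂ ln(T_f/T₂) = 549.9 × ln(498.54/445) = 62.47 J/K.
ΔS_total = -54.31 + 62.47 = 8.16 J/K.

ΔS_total = 8.16 J/K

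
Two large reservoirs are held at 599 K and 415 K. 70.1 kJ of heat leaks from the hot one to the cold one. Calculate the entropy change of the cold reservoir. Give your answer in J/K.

The cold reservoir gains heat Q, so ΔS_cold = +Q/T_C = 70100/415 = 169 J/K.

ΔS_cold = 169 J/K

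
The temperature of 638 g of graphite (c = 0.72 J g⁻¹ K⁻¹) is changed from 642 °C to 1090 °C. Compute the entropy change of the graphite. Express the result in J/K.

ΔS = 183 J/K

In kelvin: T₁ = 915.15 K, T₂ = 1363.15 K. ΔS = ∫dQ_rev/T = m c ln(T₂/T₁) = 638 × 0.72 × ln(1363.15/915.15) = 183 J/K.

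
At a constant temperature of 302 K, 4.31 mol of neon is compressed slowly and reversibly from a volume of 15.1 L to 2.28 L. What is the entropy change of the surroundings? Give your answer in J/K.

ΔS_surr = 67.7 J/K

For an isothermal ideal gas ΔS_gas = nR ln(V₂/V₁) = 4.31 × 8.314 × ln(2.28/15.1) = -67.7 J/K.
The process is reversible, so ΔS_surr = −ΔS_gas = 67.7 J/K and ΔS_universe = 0.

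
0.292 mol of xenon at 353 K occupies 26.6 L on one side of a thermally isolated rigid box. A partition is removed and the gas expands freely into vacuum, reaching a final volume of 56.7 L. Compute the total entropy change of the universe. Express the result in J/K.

ΔS_universe = 1.84 J/K

No heat is exchanged and no work is done, so the ideal-gas temperature stays constant.
Entropy is a state function; using a reversible isothermal path, ΔS_gas = nR ln(V₂/V₁) = 0.292 × 8.314 × ln(56.7/26.6) = 1.84 J/K.
The insulated surroundings exchange no heat, so ΔS_surr = 0 and ΔS_universe = ΔS_gas.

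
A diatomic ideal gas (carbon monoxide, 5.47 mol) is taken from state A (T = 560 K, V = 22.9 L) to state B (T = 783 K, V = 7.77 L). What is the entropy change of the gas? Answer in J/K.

ΔS = -11 J/K

Entropy is a state function: ΔS = nC_V ln(T₂/T₁) + nR ln(V₂/V₁), with C_V = 5R/2 = 20.79 J mol⁻¹ K⁻¹ for a diatomic ideal gas.
ΔS = 5.47 × [20.79 × ln(783/560) + 8.314 × ln(7.77/22.9)] = -11 J/K.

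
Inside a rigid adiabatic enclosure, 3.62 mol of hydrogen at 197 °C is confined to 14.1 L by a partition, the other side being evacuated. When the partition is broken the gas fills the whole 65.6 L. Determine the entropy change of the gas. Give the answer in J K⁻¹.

ΔS_gas = 46.3 J/K

No heat is exchanged and no work is done, so the ideal-gas temperature stays constant.
Entropy is a state function; using a reversible isothermal path, ΔS_gas = nR ln(V₂/V₁) = 3.62 × 8.314 × ln(65.6/14.1) = 46.3 J/K.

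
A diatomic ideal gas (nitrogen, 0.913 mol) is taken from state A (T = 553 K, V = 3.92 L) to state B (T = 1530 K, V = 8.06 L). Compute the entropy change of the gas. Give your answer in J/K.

ΔS = 24.8 J/K

Entropy is a state function: ΔS = nC_V ln(T₂/T₁) + nR ln(V₂/V₁), with C_V = 5R/2 = 20.79 J mol⁻¹ K⁻¹ for a diatomic ideal gas.
ΔS = 0.913 × [20.79 × ln(1530/553) + 8.314 × ln(8.06/3.92)] = 24.8 J/K.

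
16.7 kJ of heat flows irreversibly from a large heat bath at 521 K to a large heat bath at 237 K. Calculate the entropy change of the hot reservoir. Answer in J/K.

ΔS_hot = -32.1 J/K

The hot reservoir loses heat Q, so ΔS_hot = −Q/T_H = −16700/521 = -32.1 J/K.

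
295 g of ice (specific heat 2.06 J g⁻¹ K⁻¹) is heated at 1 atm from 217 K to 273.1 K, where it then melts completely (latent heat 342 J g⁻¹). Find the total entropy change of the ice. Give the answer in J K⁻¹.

Warming step: ΔS₁ = m c ln(T_tr/T_i) = 295 × 2.06 × ln(273.1/217) = 139.7 J/K.
Phase change: ΔS₂ = +mL/T_tr = 295 × 342 / 273.1 = 369.4 J/K.
ΔS_total = (139.7) + (369.4) = 509 J/K.

ΔS = 509 J/K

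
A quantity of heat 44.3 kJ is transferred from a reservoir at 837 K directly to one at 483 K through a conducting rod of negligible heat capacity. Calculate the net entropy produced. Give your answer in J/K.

ΔS_total = 38.8 J/K

ΔS_hot = −Q/T_H = −44300/837 = -52.93 J/K and ΔS_cold = +Q/T_C = 44300/483 = 91.72 J/K.
ΔS_total = -52.93 + 91.72 = 38.8 J/K, positive as the second law requires.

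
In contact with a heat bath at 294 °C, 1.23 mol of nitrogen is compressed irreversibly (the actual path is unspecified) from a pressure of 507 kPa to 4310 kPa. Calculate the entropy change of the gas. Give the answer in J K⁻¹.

Entropy is a state function, so ΔS_gas depends only on the end states.
For an isothermal ideal gas ΔS_gas = nR ln(P₁/P₂) = 1.23 × 8.314 × ln(507/4310) = -21.9 J/K.

ΔS_gas = -21.9 J/K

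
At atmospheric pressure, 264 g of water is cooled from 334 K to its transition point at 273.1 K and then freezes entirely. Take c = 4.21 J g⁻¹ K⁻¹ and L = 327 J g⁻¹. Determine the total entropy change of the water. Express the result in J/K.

Cooling step: ΔS₁ = m c ln(T_tr/T_i) = 264 × 4.21 × ln(273.1/334) = -223.7 J/K.
Phase change: ΔS₂ = −mL/T_tr = −264 × 327 / 273.1 = -316.1 J/K.
ΔS_total = (-223.7) + (-316.1) = -540 J/K.

ΔS = -540 J/K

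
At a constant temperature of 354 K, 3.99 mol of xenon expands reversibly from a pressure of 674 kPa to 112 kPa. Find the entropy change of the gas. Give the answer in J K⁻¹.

For an isothermal ideal gas ΔS_gas = nR ln(P₁/P₂) = 3.99 × 8.314 × ln(674/112) = 59.5 J/K.

ΔS_gas = 59.5 J/K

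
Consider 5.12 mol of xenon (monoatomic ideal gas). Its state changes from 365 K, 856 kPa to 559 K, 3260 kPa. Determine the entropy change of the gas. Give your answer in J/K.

ΔS = nC_p ln(T₂/T₁) − nR ln(P₂/P₁), with C_p = 5R/2 = 20.79 J mol⁻¹ K⁻¹ for a monoatomic ideal gas.
ΔS = 5.12 × [20.79 × ln(559/365) − 8.314 × ln(3260/856)] = -11.6 J/K.

ΔS = -11.6 J/K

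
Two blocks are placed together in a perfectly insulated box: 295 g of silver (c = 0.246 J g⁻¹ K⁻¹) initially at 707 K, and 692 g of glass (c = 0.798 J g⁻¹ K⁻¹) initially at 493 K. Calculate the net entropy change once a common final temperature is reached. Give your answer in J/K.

Energy balance: T_f = (m₁c₁T₁ + m₂c₂T₂)/(m₁c₁ + m₂c₂) = 517.86 K.
ΔS₁ = m₁c₁ ln(T_f/T₁) = 72.57 × ln(517.86/707) = -22.59 J/K.
ΔS₂ = m₂c₂ ln(T_f/T₂) = 552.216 × ln(517.86/493) = 27.16 J/K.
ΔS_total = -22.59 + 27.16 = 4.57 J/K.

ΔS_total = 4.57 J/K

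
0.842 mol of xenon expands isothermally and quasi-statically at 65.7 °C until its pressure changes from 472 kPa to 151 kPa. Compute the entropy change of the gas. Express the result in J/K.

For an isothermal ideal gas ΔS_gas = nR ln(P₁/P₂) = 0.842 × 8.314 × ln(472/151) = 7.98 J/K.

ΔS_gas = 7.98 J/K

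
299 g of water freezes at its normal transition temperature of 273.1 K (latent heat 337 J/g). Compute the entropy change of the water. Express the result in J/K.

Heat released by the substance: Q = −mL = −299 × 337 = −100763 J.
At constant T, ΔS = Q_rev/T = −100763 / 273.1 = -369 J/K.

ΔS = -369 J/K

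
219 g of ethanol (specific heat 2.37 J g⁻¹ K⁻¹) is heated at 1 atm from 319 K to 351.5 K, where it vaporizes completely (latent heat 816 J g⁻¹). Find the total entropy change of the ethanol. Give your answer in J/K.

ΔS = 559 J/K

Warming step: ΔS₁ = m c ln(T_tr/T_i) = 219 × 2.37 × ln(351.5/319) = 50.36 J/K.
Phase change: ΔS₂ = +mL/T_tr = 219 × 816 / 351.5 = 508.4 J/K.
ΔS_total = (50.36) + (508.4) = 559 J/K.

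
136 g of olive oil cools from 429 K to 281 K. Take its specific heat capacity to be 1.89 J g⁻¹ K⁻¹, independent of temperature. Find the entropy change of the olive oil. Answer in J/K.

ΔS = ∫dQ_rev/T = m c ln(T₂/T₁) = 136 × 1.89 × ln(281/429) = -109 J/K.

ΔS = -109 J/K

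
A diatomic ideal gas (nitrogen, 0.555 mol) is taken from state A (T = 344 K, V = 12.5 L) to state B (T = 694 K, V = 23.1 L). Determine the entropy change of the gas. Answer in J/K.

ΔS = 10.9 J/K

Entropy is a state function: ΔS = nC_V ln(T₂/T₁) + nR ln(V₂/V₁), with C_V = 5R/2 = 20.79 J mol⁻¹ K⁻¹ for a diatomic ideal gas.
ΔS = 0.555 × [20.79 × ln(694/344) + 8.314 × ln(23.1/12.5)] = 10.9 J/K.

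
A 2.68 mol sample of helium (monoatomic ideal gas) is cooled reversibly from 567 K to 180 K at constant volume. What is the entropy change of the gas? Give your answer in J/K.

ΔS = -38.3 J/K

At constant volume, ΔS = nC_V ln(T₂/T₁) with C_V = 3R/2 = 12.47 J mol⁻¹ K⁻¹.
ΔS = 2.68 × 12.47 × ln(180/567) = -38.3 J/K.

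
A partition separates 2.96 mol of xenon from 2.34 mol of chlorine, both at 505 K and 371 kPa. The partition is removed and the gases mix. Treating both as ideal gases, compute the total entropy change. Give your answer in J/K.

ΔS_mix = 30.2 J/K

Mole fractions: x_A = 2.96/5.3 = 0.558, x_B = 0.442.
ΔS_mix = −R(n_A ln x_A + n_B ln x_B) = −8.314 × (2.96 ln 0.558 + 2.34 ln 0.442) = 30.2 J/K.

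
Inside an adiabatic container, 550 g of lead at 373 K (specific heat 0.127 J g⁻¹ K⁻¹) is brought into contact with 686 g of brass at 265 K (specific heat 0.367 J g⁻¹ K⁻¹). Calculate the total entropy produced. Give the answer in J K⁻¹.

Energy balance: T_f = (m₁c₁T₁ + m₂c₂T₂)/(m₁c₁ + m₂c₂) = 288.46 K.
ΔS₁ = m₁c₁ ln(T_f/T₁) = 69.85 × ln(288.46/373) = -17.95 J/K.
ΔS₂ = m₂c₂ ln(T_f/T₂) = 251.762 × ln(288.46/265) = 21.35 J/K.
ΔS_total = -17.95 + 21.35 = 3.4 J/K.

ΔS_total = 3.4 J/K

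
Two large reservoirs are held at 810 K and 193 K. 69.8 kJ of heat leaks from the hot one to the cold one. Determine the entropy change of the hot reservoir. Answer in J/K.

ΔS_hot = -86.2 J/K

The hot reservoir loses heat Q, so ΔS_hot = −Q/T_H = −69800/810 = -86.2 J/K.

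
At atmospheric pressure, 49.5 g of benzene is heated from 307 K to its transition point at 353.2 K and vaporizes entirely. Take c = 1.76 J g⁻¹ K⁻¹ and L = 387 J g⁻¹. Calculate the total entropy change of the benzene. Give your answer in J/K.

Warming step: ΔS₁ = m c ln(T_tr/T_i) = 49.5 × 1.76 × ln(353.2/307) = 12.21 J/K.
Phase change: ΔS₂ = +mL/T_tr = 49.5 × 387 / 353.2 = 54.24 J/K.
ΔS_total = (12.21) + (54.24) = 66.5 J/K.

ΔS = 66.5 J/K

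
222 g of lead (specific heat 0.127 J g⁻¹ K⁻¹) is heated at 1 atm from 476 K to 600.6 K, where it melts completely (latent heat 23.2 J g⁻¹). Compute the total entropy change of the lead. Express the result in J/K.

Warming step: ΔS₁ = m c ln(T_tr/T_i) = 222 × 0.127 × ln(600.6/476) = 6.555 J/K.
Phase change: ΔS₂ = +mL/T_tr = 222 × 23.2 / 600.6 = 8.575 J/K.
ΔS_total = (6.555) + (8.575) = 15.1 J/K.

ΔS = 15.1 J/K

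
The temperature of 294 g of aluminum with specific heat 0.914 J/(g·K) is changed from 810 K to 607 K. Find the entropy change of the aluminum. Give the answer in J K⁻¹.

ΔS = -77.5 J/K

ΔS = ∫dQ_rev/T = m c ln(T₂/T₁) = 294 × 0.914 × ln(607/810) = -77.5 J/K.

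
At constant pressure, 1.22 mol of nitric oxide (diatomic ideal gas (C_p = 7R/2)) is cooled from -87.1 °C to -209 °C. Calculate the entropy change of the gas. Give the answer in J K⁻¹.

In kelvin: T₁ = 186.05 K, T₂ = 64.15 K. At constant pressure, ΔS = nC_p ln(T₂/T₁) with C_p = 7R/2 = 29.1 J mol⁻¹ K⁻¹.
ΔS = 1.22 × 29.1 × ln(64.15/186.05) = -37.8 J/K.

ΔS = -37.8 J/K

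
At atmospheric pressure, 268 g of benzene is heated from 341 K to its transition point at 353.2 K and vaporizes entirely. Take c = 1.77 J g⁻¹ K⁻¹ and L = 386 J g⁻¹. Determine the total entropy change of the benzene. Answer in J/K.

Warming step: ΔS₁ = m c ln(T_tr/T_i) = 268 × 1.77 × ln(353.2/341) = 16.67 J/K.
Phase change: ΔS₂ = +mL/T_tr = 268 × 386 / 353.2 = 292.9 J/K.
ΔS_total = (16.67) + (292.9) = 310 J/K.

ΔS = 310 J/K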